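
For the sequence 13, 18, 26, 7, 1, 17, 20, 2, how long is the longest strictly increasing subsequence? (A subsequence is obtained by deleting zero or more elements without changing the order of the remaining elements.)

One longest increasing subsequence is 13, 18, 26 (positions 1,2,3), of length 3; no longer one exists.

3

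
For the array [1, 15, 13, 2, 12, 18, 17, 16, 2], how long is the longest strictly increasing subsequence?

Let dp[i] be the longest increasing subsequence ending at position i. Then dp = [1, 2, 2, 2, 3, 4, 4, 4, 2].
The maximum is 4; one witness is 1, 2, 12, 18 at positions 1,4,5,6.

4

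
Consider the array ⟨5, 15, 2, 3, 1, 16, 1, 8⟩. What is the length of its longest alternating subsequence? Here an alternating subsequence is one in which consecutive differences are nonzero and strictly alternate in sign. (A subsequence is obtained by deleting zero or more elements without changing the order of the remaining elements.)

A longest alternating subsequence is 5, 15, 2, 3, 1, 16, 1, 8 (positions 1,2,3,4,5,6,7,8); its 7 consecutive differences strictly alternate in sign, and length 8 is optimal.

8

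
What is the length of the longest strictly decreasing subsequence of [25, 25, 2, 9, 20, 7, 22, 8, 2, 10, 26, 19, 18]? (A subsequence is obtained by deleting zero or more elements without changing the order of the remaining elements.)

Scanning left to right, the best length ending at each element is: 25→1, 25→1, 2→2, 9→2, 20→2, 7→3, 22→2, 8→3, 2→4, 10→3, 26→1, 19→3, 18→4.
So the longest decreasing subsequence has length 4, e.g. 25, 9, 7, 2.

4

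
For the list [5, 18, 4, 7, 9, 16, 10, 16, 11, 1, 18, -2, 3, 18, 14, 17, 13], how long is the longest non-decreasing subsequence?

Let dp[i] be the longest non-decreasing subsequence ending at position i. Then dp = [1, 2, 1, 2, 3, 4, 4, 5, 5, 1, 6, 1, 2, 7, 6, 7, 6].
The maximum is 7; one witness is 5, 7, 9, 16, 16, 18, 18 at positions 1,4,5,6,8,11,14.

7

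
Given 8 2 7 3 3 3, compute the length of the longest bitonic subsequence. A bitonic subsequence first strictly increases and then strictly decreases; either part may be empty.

Let inc[i] be the LIS ending at i and dec[i] the longest strictly decreasing subsequence starting at i. inc = [1, 1, 2, 2, 2, 2], dec = [3, 1, 2, 1, 1, 1].
max_i inc[i]+dec[i]−1 = 3, with one witness 8, 7, 3.

3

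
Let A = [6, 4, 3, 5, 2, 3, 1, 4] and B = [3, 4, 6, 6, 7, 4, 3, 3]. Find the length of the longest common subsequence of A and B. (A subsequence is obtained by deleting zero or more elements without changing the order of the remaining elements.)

4

Backtracking the LCS table gives one alignment: 6 (A1,B4) → 4 (A2,B6) → 3 (A3,B7) → 3 (A6,B8).
So the longest common subsequence has length 4.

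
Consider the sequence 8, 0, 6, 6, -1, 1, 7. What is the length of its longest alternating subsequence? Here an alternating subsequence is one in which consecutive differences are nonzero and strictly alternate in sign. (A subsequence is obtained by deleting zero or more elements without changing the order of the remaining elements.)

Track the best alternating length ending on an up-step vs a down-step at each position: up/down = 1/1, 1/2, 3/2, 3/2, 1/4, 5/4, 5/2.
The maximum over both is 5; one such subsequence is 8, 0, 6, -1, 1.

5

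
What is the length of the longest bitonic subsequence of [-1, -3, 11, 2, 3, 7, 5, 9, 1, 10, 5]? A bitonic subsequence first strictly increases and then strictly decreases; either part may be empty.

7

Let inc[i] be the LIS ending at i and dec[i] the longest strictly decreasing subsequence starting at i. inc = [1, 1, 2, 2, 3, 4, 4, 5, 2, 6, 4], dec = [2, 1, 4, 2, 2, 3, 2, 2, 1, 2, 1].
max_i inc[i]+dec[i]−1 = 7, with one witness -1, 2, 3, 7, 9, 10, 5.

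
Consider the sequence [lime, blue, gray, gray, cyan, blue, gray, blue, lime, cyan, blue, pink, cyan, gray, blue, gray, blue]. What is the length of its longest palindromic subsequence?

One longest palindromic subsequence is blue gray blue gray cyan pink cyan gray blue gray blue (positions 2,3,6,7,10,12,13,14,15,16,17); it reads the same forward and backward, and the interval DP gives dp[1][17] = 11.

11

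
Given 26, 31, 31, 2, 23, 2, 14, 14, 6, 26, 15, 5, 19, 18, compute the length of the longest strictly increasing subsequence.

4

One longest increasing subsequence is 2, 14, 15, 19 (positions 4,7,11,13), of length 4; no longer one exists.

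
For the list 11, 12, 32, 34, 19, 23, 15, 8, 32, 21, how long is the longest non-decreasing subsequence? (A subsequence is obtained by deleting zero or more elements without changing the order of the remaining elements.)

Let dp[i] be the longest non-decreasing subsequence ending at position i. Then dp = [1, 2, 3, 4, 3, 4, 3, 1, 5, 4].
The maximum is 5; one witness is 11, 12, 19, 23, 32 at positions 1,2,5,6,9.

5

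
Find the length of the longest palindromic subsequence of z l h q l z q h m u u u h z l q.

11

Using dp[i][j] = 2 + dp[i+1][j−1] if the ends match, else max(dp[i+1][j], dp[i][j−1]):
dp[1][16] = 11. A witness is qlzhuuuhzlq at positions 4,5,6,8,10,11,12,13,14,15,16.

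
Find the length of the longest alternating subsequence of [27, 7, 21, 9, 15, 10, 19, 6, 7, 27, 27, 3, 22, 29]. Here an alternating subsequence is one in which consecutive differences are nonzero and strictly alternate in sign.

11

Track the best alternating length ending on an up-step vs a down-step at each position: up/down = 1/1, 1/2, 3/2, 3/4, 5/4, 5/6, 7/4, 1/8, 9/8, 9/1, 9/1, 1/10, 11/10, 11/1.
The maximum over both is 11; one such subsequence is 27, 7, 21, 9, 15, 10, 19, 6, 7, 3, 22.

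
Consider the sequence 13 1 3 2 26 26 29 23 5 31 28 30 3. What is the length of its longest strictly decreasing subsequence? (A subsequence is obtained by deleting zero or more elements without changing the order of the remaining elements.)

4

Let dp[i] be the longest decreasing subsequence ending at position i. Then dp = [1, 2, 2, 3, 1, 1, 1, 2, 3, 1, 2, 2, 4].
The maximum is 4; one witness is 26, 23, 5, 3 at positions 5,8,9,13.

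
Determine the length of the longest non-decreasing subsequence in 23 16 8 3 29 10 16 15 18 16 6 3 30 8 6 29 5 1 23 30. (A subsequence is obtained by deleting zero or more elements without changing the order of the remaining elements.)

One longest non-decreasing subsequence is 8, 10, 16, 18, 30, 30 (positions 3,6,7,9,13,20), of length 6; no longer one exists.

6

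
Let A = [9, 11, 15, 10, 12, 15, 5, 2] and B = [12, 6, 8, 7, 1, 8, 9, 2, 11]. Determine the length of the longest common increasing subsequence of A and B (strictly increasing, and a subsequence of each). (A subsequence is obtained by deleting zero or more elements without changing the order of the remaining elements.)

2

A longest common strictly increasing subsequence is 9, 11 (length 2); it appears in order in both A and B, and no longer such subsequence exists.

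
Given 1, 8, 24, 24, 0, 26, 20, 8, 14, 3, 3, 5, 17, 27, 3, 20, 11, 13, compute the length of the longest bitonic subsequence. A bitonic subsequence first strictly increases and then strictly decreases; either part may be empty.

Let inc[i] be the LIS ending at i and dec[i] the longest strictly decreasing subsequence starting at i. inc = [1, 2, 3, 3, 1, 4, 3, 2, 3, 2, 2, 3, 4, 5, 2, 5, 4, 5], dec = [2, 3, 5, 5, 1, 5, 4, 3, 3, 1, 1, 2, 2, 3, 1, 2, 1, 1].
max_i inc[i]+dec[i]−1 = 8, with one witness 1, 8, 24, 26, 20, 14, 5, 3.

8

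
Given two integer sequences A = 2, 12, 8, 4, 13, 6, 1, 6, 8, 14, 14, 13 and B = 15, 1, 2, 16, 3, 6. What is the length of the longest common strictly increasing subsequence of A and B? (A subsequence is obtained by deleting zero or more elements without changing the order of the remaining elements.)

2

A longest common strictly increasing subsequence is 2, 6 (length 2); it appears in order in both A and B, and no longer such subsequence exists.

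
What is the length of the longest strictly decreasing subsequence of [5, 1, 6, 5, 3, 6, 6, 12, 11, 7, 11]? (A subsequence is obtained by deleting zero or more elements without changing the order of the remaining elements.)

One longest decreasing subsequence is 6, 5, 3 (positions 3,4,5), of length 3; no longer one exists.

3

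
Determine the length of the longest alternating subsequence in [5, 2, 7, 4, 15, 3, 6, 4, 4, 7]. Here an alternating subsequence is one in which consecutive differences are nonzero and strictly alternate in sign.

Track the best alternating length ending on an up-step vs a down-step at each position: up/down = 1/1, 1/2, 3/1, 3/4, 5/1, 3/6, 7/6, 7/8, 7/8, 9/6.
The maximum over both is 9; one such subsequence is 5, 2, 7, 4, 15, 3, 6, 4, 7.

9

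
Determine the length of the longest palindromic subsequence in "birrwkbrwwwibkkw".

One longest palindromic subsequence is wkbwwwbkw (positions 5,6,7,9,10,11,13,15,16); it reads the same forward and backward, and the interval DP gives dp[1][16] = 9.

9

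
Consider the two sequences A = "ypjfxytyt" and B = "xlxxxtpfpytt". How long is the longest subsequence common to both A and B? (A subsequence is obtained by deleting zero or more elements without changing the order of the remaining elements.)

5

A longest common subsequence is pfytt (length 5); the LCS DP confirms no longer common subsequence exists.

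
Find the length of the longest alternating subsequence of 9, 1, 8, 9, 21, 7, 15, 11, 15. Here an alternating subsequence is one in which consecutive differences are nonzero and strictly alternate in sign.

7

Track the best alternating length ending on an up-step vs a down-step at each position: up/down = 1/1, 1/2, 3/2, 3/1, 3/1, 3/4, 5/4, 5/6, 7/4.
The maximum over both is 7; one such subsequence is 9, 1, 8, 7, 15, 11, 15.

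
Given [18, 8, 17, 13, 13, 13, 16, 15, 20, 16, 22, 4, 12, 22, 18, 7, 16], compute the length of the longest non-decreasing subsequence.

8

One longest non-decreasing subsequence is 8, 13, 13, 13, 16, 20, 22, 22 (positions 2,4,5,6,7,9,11,14), of length 8; no longer one exists.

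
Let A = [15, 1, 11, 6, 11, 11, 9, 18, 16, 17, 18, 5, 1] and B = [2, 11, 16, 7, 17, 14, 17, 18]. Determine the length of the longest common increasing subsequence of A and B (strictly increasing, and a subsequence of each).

4

For each value that appears in both, track the longest common increasing run ending there.
The best achievable length is 4; one witness is 11, 16, 17, 18 (A-positions 3,9,10,11, B-positions 2,3,5,8).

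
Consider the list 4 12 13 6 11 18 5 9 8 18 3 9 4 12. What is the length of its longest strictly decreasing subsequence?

Scanning left to right, the best length ending at each element is: 4→1, 12→1, 13→1, 6→2, 11→2, 18→1, 5→3, 9→3, 8→4, 18→1, 3→5, 9→3, 4→5, 12→2.
So the longest decreasing subsequence has length 5, e.g. 12, 11, 9, 8, 3.

5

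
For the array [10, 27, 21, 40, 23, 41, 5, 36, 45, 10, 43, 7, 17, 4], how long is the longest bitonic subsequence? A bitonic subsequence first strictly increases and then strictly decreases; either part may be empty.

One longest bitonic subsequence is 10, 27, 40, 41, 36, 10, 7, 4 (positions 1,2,4,6,8,10,12,14): it rises to 41 then falls. Length 8 is optimal.

8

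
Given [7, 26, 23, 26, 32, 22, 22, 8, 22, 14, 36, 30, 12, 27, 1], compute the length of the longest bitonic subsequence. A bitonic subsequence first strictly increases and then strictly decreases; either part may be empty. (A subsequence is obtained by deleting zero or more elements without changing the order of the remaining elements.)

One longest bitonic subsequence is 7, 23, 26, 32, 22, 14, 12, 1 (positions 1,3,4,5,9,10,13,15): it rises to 32 then falls. Length 8 is optimal.

8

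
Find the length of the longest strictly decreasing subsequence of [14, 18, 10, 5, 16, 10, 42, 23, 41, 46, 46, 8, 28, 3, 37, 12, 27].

5

Scanning left to right, the best length ending at each element is: 14→1, 18→1, 10→2, 5→3, 16→2, 10→3, 42→1, 23→2, 41→2, 46→1, 46→1, 8→4, 28→3, 3→5, 37→3, 12→4, 27→4.
So the longest decreasing subsequence has length 5, e.g. 18, 16, 10, 8, 3.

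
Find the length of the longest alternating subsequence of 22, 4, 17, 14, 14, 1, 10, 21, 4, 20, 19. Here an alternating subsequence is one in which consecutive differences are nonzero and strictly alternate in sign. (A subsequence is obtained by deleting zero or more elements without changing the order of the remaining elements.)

A longest alternating subsequence is 22, 4, 17, 1, 10, 4, 20, 19 (positions 1,2,3,6,7,9,10,11); its 7 consecutive differences strictly alternate in sign, and length 8 is optimal.

8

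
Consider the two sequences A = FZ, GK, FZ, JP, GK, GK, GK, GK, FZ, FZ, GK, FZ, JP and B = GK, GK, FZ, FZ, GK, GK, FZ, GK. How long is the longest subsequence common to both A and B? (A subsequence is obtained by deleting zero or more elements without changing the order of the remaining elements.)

Backtracking the LCS table gives one alignment: FZ (A1,B3) → FZ (A3,B4) → GK (A7,B5) → GK (A8,B6) → FZ (A10,B7) → GK (A11,B8).
So the longest common subsequence has length 6.

6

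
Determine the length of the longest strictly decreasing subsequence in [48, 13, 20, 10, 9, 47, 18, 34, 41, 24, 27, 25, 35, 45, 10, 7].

One longest decreasing subsequence is 48, 47, 34, 27, 25, 10, 7 (positions 1,6,8,11,12,15,16), of length 7; no longer one exists.

7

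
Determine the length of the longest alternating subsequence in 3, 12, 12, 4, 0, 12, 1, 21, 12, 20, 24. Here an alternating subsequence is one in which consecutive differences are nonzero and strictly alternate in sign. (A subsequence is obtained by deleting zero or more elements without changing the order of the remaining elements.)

Track the best alternating length ending on an up-step vs a down-step at each position: up/down = 1/1, 2/1, 2/1, 2/3, 1/3, 4/1, 4/5, 6/1, 6/7, 8/7, 8/1.
The maximum over both is 8; one such subsequence is 3, 12, 4, 12, 1, 21, 12, 20.

8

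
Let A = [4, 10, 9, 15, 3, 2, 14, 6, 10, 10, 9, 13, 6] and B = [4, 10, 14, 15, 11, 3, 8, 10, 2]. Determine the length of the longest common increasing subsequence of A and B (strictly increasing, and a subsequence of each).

A longest common strictly increasing subsequence is 4, 10, 14 (length 3); it appears in order in both A and B, and no longer such subsequence exists.

3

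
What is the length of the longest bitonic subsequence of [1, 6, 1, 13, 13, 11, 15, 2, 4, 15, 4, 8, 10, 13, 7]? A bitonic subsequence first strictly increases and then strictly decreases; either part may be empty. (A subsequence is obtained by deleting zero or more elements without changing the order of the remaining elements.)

7

Let inc[i] be the LIS ending at i and dec[i] the longest strictly decreasing subsequence starting at i. inc = [1, 2, 1, 3, 3, 3, 4, 2, 3, 4, 3, 4, 5, 6, 4], dec = [1, 2, 1, 4, 4, 3, 3, 1, 1, 3, 1, 2, 2, 2, 1].
max_i inc[i]+dec[i]−1 = 7, with one witness 1, 2, 4, 8, 10, 13, 7.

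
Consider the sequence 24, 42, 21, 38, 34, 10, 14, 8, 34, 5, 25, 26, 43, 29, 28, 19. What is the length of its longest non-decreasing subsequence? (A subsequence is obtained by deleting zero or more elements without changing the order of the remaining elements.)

5

Scanning left to right, the best length ending at each element is: 24→1, 42→2, 21→1, 38→2, 34→2, 10→1, 14→2, 8→1, 34→3, 5→1, 25→3, 26→4, 43→5, 29→5, 28→5, 19→3.
So the longest non-decreasing subsequence has length 5, e.g. 10, 14, 25, 26, 43.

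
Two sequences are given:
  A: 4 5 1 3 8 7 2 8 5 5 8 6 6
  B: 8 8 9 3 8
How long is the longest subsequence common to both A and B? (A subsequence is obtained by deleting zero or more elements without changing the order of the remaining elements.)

Backtracking the LCS table gives one alignment: 8 (A5,B1) → 8 (A8,B2) → 8 (A11,B5).
So the longest common subsequence has length 3.

3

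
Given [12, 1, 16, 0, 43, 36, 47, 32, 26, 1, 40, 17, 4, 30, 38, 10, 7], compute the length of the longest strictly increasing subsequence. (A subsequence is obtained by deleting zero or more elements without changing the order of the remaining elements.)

Let dp[i] be the longest increasing subsequence ending at position i. Then dp = [1, 1, 2, 1, 3, 3, 4, 3, 3, 2, 4, 3, 3, 4, 5, 4, 4].
The maximum is 5; one witness is 12, 16, 26, 30, 38 at positions 1,3,9,14,15.

5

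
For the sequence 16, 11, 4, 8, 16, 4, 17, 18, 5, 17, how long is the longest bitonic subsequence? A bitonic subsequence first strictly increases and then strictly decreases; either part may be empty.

6

Let inc[i] be the LIS ending at i and dec[i] the longest strictly decreasing subsequence starting at i. inc = [1, 1, 1, 2, 3, 1, 4, 5, 2, 4], dec = [4, 3, 1, 2, 2, 1, 2, 2, 1, 1].
max_i inc[i]+dec[i]−1 = 6, with one witness 4, 8, 16, 17, 18, 17.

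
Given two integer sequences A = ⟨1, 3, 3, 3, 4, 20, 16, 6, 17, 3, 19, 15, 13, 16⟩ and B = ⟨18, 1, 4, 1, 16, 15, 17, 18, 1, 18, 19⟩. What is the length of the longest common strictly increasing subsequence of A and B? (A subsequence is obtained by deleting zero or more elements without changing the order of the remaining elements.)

A longest common strictly increasing subsequence is 1, 4, 16, 17, 19 (length 5); it appears in order in both A and B, and no longer such subsequence exists.

5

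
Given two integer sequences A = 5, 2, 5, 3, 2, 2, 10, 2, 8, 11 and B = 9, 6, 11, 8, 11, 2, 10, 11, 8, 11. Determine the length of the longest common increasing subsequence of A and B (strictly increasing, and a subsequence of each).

A longest common strictly increasing subsequence is 2, 10, 11 (length 3); it appears in order in both A and B, and no longer such subsequence exists.

3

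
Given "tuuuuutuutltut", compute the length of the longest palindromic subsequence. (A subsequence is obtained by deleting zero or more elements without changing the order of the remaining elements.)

10

Using dp[i][j] = 2 + dp[i+1][j−1] if the ends match, else max(dp[i+1][j], dp[i][j−1]):
dp[1][14] = 10. A witness is tuuuuuuuut at positions 1,2,3,4,5,6,8,9,13,14.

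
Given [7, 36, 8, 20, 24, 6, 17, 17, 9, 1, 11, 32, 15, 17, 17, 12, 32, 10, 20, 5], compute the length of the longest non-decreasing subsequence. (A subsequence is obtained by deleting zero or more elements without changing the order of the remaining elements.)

Let dp[i] be the longest non-decreasing subsequence ending at position i. Then dp = [1, 2, 2, 3, 4, 1, 3, 4, 3, 1, 4, 5, 5, 6, 7, 5, 8, 4, 8, 2].
The maximum is 8; one witness is 7, 8, 9, 11, 15, 17, 17, 32 at positions 1,3,9,11,13,14,15,17.

8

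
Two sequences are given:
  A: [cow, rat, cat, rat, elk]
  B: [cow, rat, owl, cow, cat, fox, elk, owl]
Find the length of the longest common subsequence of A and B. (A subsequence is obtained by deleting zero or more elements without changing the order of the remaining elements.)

4

A longest common subsequence is cow, rat, cat, elk (length 4); the LCS DP confirms no longer common subsequence exists.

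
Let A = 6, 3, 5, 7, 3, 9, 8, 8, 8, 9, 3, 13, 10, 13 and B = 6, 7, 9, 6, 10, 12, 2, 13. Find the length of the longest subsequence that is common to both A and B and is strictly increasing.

For each value that appears in both, track the longest common increasing run ending there.
The best achievable length is 5; one witness is 6, 7, 9, 10, 13 (A-positions 1,4,6,13,14, B-positions 1,2,3,5,8).

5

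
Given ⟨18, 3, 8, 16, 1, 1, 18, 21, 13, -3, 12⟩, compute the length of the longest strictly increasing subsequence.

5

Scanning left to right, the best length ending at each element is: 18→1, 3→1, 8→2, 16→3, 1→1, 1→1, 18→4, 21→5, 13→3, -3→1, 12→3.
So the longest increasing subsequence has length 5, e.g. 3, 8, 16, 18, 21.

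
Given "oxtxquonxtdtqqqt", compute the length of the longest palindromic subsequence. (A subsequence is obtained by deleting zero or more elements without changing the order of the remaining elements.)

Using dp[i][j] = 2 + dp[i+1][j−1] if the ends match, else max(dp[i+1][j], dp[i][j−1]):
dp[1][16] = 7. A witness is tqtdtqt at positions 3,5,10,11,12,15,16.

7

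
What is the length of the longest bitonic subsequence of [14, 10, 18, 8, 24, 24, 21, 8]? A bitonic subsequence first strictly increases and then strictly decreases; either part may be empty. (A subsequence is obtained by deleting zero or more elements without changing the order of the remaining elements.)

One longest bitonic subsequence is 14, 18, 24, 21, 8 (positions 1,3,5,7,8): it rises to 24 then falls. Length 5 is optimal.

5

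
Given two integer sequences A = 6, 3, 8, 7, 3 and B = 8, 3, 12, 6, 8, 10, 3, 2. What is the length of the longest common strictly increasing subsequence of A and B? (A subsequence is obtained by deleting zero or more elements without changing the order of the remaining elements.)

For each value that appears in both, track the longest common increasing run ending there.
The best achievable length is 2; one witness is 3, 8 (A-positions 2,3, B-positions 2,5).

2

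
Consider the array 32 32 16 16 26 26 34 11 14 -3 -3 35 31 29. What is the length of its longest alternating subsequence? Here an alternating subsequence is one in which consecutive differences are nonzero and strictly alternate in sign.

A longest alternating subsequence is 32, 16, 26, 11, 14, -3, 35, 31 (positions 1,3,5,8,9,10,12,13); its 7 consecutive differences strictly alternate in sign, and length 8 is optimal.

8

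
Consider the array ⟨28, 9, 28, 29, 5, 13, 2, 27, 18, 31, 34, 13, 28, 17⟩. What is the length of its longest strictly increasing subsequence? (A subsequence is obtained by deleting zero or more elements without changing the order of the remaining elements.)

Let dp[i] be the longest increasing subsequence ending at position i. Then dp = [1, 1, 2, 3, 1, 2, 1, 3, 3, 4, 5, 2, 4, 3].
The maximum is 5; one witness is 9, 28, 29, 31, 34 at positions 2,3,4,10,11.

5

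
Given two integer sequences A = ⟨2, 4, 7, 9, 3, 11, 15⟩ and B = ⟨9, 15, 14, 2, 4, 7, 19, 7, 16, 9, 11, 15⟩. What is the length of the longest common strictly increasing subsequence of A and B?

6

For each value that appears in both, track the longest common increasing run ending there.
The best achievable length is 6; one witness is 2, 4, 7, 9, 11, 15 (A-positions 1,2,3,4,6,7, B-positions 4,5,6,10,11,12).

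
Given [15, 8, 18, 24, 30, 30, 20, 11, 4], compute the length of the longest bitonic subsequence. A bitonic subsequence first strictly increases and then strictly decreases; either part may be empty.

Let inc[i] be the LIS ending at i and dec[i] the longest strictly decreasing subsequence starting at i. inc = [1, 1, 2, 3, 4, 4, 3, 2, 1], dec = [3, 2, 3, 4, 4, 4, 3, 2, 1].
max_i inc[i]+dec[i]−1 = 7, with one witness 15, 18, 24, 30, 20, 11, 4.

7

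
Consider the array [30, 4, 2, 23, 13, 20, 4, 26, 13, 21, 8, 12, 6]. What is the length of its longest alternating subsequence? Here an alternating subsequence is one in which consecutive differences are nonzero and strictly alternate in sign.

12

Track the best alternating length ending on an up-step vs a down-step at each position: up/down = 1/1, 1/2, 1/2, 3/2, 3/4, 5/4, 3/6, 7/2, 7/8, 9/8, 7/10, 11/10, 7/12.
The maximum over both is 12; one such subsequence is 30, 4, 23, 13, 20, 4, 26, 13, 21, 8, 12, 6.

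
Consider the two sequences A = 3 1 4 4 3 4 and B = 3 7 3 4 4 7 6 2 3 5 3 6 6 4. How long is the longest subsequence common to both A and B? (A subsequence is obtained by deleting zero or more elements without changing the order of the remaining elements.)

5

Backtracking the LCS table gives one alignment: 3 (A1,B3) → 4 (A3,B4) → 4 (A4,B5) → 3 (A5,B11) → 4 (A6,B14).
So the longest common subsequence has length 5.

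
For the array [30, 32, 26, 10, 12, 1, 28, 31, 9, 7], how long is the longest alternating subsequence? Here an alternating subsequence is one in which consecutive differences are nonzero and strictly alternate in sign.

7

A longest alternating subsequence is 30, 32, 10, 12, 1, 28, 9 (positions 1,2,4,5,6,7,9); its 6 consecutive differences strictly alternate in sign, and length 7 is optimal.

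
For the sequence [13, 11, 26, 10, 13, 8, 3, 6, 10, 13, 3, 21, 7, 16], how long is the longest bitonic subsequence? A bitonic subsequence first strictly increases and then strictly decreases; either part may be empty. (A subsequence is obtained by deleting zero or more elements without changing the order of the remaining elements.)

6

Let inc[i] be the LIS ending at i and dec[i] the longest strictly decreasing subsequence starting at i. inc = [1, 1, 2, 1, 2, 1, 1, 2, 3, 4, 1, 5, 3, 5], dec = [6, 5, 5, 4, 4, 3, 1, 2, 2, 2, 1, 2, 1, 1].
max_i inc[i]+dec[i]−1 = 6, with one witness 13, 11, 10, 8, 6, 3.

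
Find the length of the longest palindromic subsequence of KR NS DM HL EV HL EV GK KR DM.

5

One longest palindromic subsequence is DM EV HL EV DM (positions 3,5,6,7,10); it reads the same forward and backward, and the interval DP gives dp[1][10] = 5.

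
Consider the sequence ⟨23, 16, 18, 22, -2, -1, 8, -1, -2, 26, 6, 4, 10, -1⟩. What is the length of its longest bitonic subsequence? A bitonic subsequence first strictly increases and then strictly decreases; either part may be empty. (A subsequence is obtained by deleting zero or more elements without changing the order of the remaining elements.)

One longest bitonic subsequence is 16, 18, 22, 8, 6, 4, -1 (positions 2,3,4,7,11,12,14): it rises to 22 then falls. Length 7 is optimal.

7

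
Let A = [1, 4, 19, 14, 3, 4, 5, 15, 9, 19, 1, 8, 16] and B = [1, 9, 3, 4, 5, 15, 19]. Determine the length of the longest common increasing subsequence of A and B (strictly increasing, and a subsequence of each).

6

A longest common strictly increasing subsequence is 1, 3, 4, 5, 15, 19 (length 6); it appears in order in both A and B, and no longer such subsequence exists.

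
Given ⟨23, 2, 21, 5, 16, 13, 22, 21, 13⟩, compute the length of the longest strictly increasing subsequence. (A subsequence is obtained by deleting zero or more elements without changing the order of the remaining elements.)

One longest increasing subsequence is 2, 5, 16, 22 (positions 2,4,5,7), of length 4; no longer one exists.

4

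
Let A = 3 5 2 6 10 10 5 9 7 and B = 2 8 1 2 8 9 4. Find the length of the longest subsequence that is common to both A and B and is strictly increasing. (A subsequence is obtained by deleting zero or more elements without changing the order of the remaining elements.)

For each value that appears in both, track the longest common increasing run ending there.
The best achievable length is 2; one witness is 2, 9 (A-positions 3,8, B-positions 1,6).

2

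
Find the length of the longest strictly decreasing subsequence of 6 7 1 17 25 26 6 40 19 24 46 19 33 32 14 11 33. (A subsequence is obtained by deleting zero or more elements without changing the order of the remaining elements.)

5

One longest decreasing subsequence is 25, 24, 19, 14, 11 (positions 5,10,12,15,16), of length 5; no longer one exists.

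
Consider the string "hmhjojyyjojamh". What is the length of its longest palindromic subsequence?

12

One longest palindromic subsequence is hmjojyyjojmh (positions 1,2,4,5,6,7,8,9,10,11,13,14); it reads the same forward and backward, and the interval DP gives dp[1][14] = 12.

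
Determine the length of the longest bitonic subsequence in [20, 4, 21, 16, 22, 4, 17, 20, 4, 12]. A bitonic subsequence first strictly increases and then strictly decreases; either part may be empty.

5

Let inc[i] be the LIS ending at i and dec[i] the longest strictly decreasing subsequence starting at i. inc = [1, 1, 2, 2, 3, 1, 3, 4, 1, 2], dec = [3, 1, 3, 2, 3, 1, 2, 2, 1, 1].
max_i inc[i]+dec[i]−1 = 5, with one witness 20, 21, 22, 20, 12.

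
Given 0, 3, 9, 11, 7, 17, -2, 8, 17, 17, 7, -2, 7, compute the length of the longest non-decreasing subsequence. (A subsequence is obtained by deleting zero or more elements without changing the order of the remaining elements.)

7

Let dp[i] be the longest non-decreasing subsequence ending at position i. Then dp = [1, 2, 3, 4, 3, 5, 1, 4, 6, 7, 4, 2, 5].
The maximum is 7; one witness is 0, 3, 9, 11, 17, 17, 17 at positions 1,2,3,4,6,9,10.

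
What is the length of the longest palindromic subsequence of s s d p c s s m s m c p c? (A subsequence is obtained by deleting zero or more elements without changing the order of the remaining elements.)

7

One longest palindromic subsequence is pcmsmcp (positions 4,5,8,9,10,11,12); it reads the same forward and backward, and the interval DP gives dp[1][13] = 7.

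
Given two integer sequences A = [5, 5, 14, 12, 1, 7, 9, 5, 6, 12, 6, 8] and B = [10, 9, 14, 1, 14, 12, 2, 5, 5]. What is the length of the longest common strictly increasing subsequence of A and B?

2

A longest common strictly increasing subsequence is 9, 12 (length 2); it appears in order in both A and B, and no longer such subsequence exists.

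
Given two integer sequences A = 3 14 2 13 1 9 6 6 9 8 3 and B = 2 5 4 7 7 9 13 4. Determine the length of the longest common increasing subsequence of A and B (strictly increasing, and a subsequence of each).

2

For each value that appears in both, track the longest common increasing run ending there.
The best achievable length is 2; one witness is 2, 9 (A-positions 3,6, B-positions 1,6).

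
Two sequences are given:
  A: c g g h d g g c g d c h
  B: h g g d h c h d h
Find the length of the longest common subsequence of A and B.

Backtracking the LCS table gives one alignment: g (A2,B2) → g (A3,B3) → h (A4,B5) → c (A8,B6) → d (A10,B8) → h (A12,B9).
So the longest common subsequence has length 6.

6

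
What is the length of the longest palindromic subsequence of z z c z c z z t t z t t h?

Using dp[i][j] = 2 + dp[i+1][j−1] if the ends match, else max(dp[i+1][j], dp[i][j−1]):
dp[1][13] = 7. A witness is zzzczzz at positions 1,2,4,5,6,7,10.

7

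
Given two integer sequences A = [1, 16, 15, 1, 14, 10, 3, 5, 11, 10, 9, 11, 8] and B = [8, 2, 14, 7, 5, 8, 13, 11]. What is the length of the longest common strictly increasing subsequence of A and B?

For each value that appears in both, track the longest common increasing run ending there.
The best achievable length is 2; one witness is 5, 8 (A-positions 8,13, B-positions 5,6).

2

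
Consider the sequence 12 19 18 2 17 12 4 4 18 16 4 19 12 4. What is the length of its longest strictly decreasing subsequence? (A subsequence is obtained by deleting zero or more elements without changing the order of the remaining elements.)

6

One longest decreasing subsequence is 19, 18, 17, 16, 12, 4 (positions 2,3,5,10,13,14), of length 6; no longer one exists.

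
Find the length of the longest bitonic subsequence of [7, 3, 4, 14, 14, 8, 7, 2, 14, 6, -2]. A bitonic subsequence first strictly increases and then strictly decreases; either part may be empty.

One longest bitonic subsequence is 3, 4, 14, 8, 7, 6, -2 (positions 2,3,4,6,7,10,11): it rises to 14 then falls. Length 7 is optimal.

7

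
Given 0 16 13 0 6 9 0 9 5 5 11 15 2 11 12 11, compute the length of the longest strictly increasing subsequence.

5

Let dp[i] be the longest increasing subsequence ending at position i. Then dp = [1, 2, 2, 1, 2, 3, 1, 3, 2, 2, 4, 5, 2, 4, 5, 4].
The maximum is 5; one witness is 0, 6, 9, 11, 15 at positions 1,5,6,11,12.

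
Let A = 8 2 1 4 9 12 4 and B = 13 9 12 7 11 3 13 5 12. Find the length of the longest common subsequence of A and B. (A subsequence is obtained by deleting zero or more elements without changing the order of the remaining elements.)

A longest common subsequence is 9, 12 (length 2); the LCS DP confirms no longer common subsequence exists.

2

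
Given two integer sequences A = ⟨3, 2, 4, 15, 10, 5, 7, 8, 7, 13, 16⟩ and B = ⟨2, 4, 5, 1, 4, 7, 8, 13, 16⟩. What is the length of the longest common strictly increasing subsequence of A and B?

7

A longest common strictly increasing subsequence is 2, 4, 5, 7, 8, 13, 16 (length 7); it appears in order in both A and B, and no longer such subsequence exists.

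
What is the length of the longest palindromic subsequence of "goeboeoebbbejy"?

One longest palindromic subsequence is ebeoebe (positions 3,4,6,7,8,11,12); it reads the same forward and backward, and the interval DP gives dp[1][14] = 7.

7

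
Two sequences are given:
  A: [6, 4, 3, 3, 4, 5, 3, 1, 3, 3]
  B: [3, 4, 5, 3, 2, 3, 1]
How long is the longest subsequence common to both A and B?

Backtracking the LCS table gives one alignment: 3 (A4,B1) → 4 (A5,B2) → 5 (A6,B3) → 3 (A7,B6) → 1 (A8,B7).
So the longest common subsequence has length 5.

5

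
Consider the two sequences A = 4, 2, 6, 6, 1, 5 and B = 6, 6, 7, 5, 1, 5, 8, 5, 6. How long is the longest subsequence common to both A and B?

4

A longest common subsequence is 6, 6, 1, 5 (length 4); the LCS DP confirms no longer common subsequence exists.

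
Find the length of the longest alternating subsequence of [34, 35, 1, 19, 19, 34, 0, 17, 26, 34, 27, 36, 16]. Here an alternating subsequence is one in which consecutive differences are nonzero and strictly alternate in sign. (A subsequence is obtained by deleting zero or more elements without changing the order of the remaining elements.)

9

A longest alternating subsequence is 34, 35, 1, 19, 0, 34, 27, 36, 16 (positions 1,2,3,4,7,10,11,12,13); its 8 consecutive differences strictly alternate in sign, and length 9 is optimal.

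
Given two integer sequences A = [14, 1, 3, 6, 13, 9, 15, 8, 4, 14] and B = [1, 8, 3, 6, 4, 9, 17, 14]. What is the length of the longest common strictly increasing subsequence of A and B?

For each value that appears in both, track the longest common increasing run ending there.
The best achievable length is 5; one witness is 1, 3, 6, 9, 14 (A-positions 2,3,4,6,10, B-positions 1,3,4,6,8).

5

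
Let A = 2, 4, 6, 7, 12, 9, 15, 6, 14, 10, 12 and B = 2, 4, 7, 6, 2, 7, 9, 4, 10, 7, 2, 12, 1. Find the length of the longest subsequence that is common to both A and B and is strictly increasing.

For each value that appears in both, track the longest common increasing run ending there.
The best achievable length is 7; one witness is 2, 4, 6, 7, 9, 10, 12 (A-positions 1,2,3,4,6,10,11, B-positions 1,2,4,6,7,9,12).

7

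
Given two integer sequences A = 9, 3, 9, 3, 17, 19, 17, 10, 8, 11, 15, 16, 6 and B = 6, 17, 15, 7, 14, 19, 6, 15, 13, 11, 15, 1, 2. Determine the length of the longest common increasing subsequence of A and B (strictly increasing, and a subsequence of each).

2

A longest common strictly increasing subsequence is 17, 19 (length 2); it appears in order in both A and B, and no longer such subsequence exists.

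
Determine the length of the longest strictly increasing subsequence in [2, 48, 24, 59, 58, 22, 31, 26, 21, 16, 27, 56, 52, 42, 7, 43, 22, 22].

6

Let dp[i] be the longest increasing subsequence ending at position i. Then dp = [1, 2, 2, 3, 3, 2, 3, 3, 2, 2, 4, 5, 5, 5, 2, 6, 3, 3].
The maximum is 6; one witness is 2, 24, 26, 27, 42, 43 at positions 1,3,8,11,14,16.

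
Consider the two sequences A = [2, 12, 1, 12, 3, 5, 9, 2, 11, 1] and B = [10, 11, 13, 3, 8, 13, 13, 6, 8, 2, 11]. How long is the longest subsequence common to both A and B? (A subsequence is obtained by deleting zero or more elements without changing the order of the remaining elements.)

3

A longest common subsequence is 3, 2, 11 (length 3); the LCS DP confirms no longer common subsequence exists.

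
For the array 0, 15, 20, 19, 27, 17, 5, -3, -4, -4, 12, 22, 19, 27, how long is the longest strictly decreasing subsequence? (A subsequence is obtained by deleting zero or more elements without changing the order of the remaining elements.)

6

Let dp[i] be the longest decreasing subsequence ending at position i. Then dp = [1, 1, 1, 2, 1, 3, 4, 5, 6, 6, 4, 2, 3, 1].
The maximum is 6; one witness is 20, 19, 17, 5, -3, -4 at positions 3,4,6,7,8,9.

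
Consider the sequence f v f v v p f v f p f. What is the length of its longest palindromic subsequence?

Using dp[i][j] = 2 + dp[i+1][j−1] if the ends match, else max(dp[i+1][j], dp[i][j−1]):
dp[1][11] = 8. A witness is fvfvvfvf at positions 1,2,3,4,5,7,8,11.

8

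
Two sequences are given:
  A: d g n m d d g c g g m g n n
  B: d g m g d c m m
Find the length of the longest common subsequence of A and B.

A longest common subsequence is dgmdcm (length 6); the LCS DP confirms no longer common subsequence exists.

6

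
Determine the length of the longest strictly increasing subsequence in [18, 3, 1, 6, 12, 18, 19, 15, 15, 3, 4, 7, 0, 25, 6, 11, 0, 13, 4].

Let dp[i] be the longest increasing subsequence ending at position i. Then dp = [1, 1, 1, 2, 3, 4, 5, 4, 4, 2, 3, 4, 1, 6, 4, 5, 1, 6, 3].
The maximum is 6; one witness is 3, 6, 12, 18, 19, 25 at positions 2,4,5,6,7,14.

6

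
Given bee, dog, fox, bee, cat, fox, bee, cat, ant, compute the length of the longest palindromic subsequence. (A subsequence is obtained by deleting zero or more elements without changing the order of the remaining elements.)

5

One longest palindromic subsequence is bee fox cat fox bee (positions 1,3,5,6,7); it reads the same forward and backward, and the interval DP gives dp[1][9] = 5.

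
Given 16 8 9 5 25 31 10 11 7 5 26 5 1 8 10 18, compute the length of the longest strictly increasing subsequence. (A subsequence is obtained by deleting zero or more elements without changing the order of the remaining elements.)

Let dp[i] be the longest increasing subsequence ending at position i. Then dp = [1, 1, 2, 1, 3, 4, 3, 4, 2, 1, 5, 1, 1, 3, 4, 5].
The maximum is 5; one witness is 8, 9, 10, 11, 26 at positions 2,3,7,8,11.

5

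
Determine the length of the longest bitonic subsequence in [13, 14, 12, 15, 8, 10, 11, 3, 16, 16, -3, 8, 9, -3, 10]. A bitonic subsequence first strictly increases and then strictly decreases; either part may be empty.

6

One longest bitonic subsequence is 13, 14, 12, 11, 9, -3 (positions 1,2,3,7,13,14): it rises to 14 then falls. Length 6 is optimal.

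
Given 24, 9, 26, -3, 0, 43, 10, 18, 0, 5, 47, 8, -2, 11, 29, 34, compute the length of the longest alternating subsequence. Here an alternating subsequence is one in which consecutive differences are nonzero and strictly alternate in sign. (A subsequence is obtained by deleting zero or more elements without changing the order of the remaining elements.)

11

Track the best alternating length ending on an up-step vs a down-step at each position: up/down = 1/1, 1/2, 3/1, 1/4, 5/4, 5/1, 5/6, 7/6, 5/8, 9/8, 9/1, 9/10, 5/10, 11/10, 11/10, 11/10.
The maximum over both is 11; one such subsequence is 24, 9, 26, -3, 43, 10, 18, 0, 47, 8, 11.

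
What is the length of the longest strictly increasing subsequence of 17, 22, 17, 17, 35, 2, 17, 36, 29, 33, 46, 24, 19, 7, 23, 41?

5

One longest increasing subsequence is 17, 22, 35, 36, 46 (positions 1,2,5,8,11), of length 5; no longer one exists.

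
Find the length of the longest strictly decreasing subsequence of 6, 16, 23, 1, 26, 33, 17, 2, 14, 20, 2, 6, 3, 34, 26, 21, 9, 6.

Let dp[i] be the longest decreasing subsequence ending at position i. Then dp = [1, 1, 1, 2, 1, 1, 2, 3, 3, 2, 4, 4, 5, 1, 2, 3, 4, 5].
The maximum is 5; one witness is 23, 17, 14, 6, 3 at positions 3,7,9,12,13.

5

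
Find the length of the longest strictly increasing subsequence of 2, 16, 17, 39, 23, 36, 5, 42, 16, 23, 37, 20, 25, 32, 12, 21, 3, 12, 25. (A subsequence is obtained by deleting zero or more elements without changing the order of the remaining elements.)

6

One longest increasing subsequence is 2, 16, 17, 23, 36, 42 (positions 1,2,3,5,6,8), of length 6; no longer one exists.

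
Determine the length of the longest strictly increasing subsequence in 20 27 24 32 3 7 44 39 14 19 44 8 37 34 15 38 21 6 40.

7

Let dp[i] be the longest increasing subsequence ending at position i. Then dp = [1, 2, 2, 3, 1, 2, 4, 4, 3, 4, 5, 3, 5, 5, 4, 6, 5, 2, 7].
The maximum is 7; one witness is 3, 7, 14, 19, 37, 38, 40 at positions 5,6,9,10,13,16,19.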